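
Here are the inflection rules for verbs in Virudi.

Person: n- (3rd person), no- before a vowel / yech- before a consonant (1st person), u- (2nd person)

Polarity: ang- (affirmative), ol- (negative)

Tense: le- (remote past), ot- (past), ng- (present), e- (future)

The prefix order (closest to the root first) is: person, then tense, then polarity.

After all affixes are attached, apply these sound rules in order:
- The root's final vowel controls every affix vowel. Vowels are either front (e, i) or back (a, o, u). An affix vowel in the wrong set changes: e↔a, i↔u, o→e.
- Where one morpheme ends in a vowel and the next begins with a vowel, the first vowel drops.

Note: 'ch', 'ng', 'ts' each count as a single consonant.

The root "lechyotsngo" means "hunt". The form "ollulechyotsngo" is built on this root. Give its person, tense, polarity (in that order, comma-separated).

2nd person, remote past, negative

Segment: ol-le-u-lechyotsngo.
person: u- → 2nd person.
tense: le- → remote past.
polarity: ol- → negative.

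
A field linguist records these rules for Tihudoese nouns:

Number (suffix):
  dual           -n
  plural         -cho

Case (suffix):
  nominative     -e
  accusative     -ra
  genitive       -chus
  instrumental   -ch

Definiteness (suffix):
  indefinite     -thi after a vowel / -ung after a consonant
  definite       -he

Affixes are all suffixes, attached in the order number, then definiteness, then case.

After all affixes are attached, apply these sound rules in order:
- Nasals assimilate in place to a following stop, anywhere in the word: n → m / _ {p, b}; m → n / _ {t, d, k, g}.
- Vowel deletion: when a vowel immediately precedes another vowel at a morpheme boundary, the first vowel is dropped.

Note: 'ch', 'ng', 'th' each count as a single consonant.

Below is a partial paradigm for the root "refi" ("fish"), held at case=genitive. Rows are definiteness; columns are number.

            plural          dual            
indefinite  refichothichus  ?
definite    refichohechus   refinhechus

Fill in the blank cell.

Attach number dual -n → refin.
Attach definiteness indefinite -ung (after consonant 'n') → refinung.
Attach case genitive -chus → refinungchus.
Nasal assimilation: no change.
Vowel deletion: no change.

refinungchus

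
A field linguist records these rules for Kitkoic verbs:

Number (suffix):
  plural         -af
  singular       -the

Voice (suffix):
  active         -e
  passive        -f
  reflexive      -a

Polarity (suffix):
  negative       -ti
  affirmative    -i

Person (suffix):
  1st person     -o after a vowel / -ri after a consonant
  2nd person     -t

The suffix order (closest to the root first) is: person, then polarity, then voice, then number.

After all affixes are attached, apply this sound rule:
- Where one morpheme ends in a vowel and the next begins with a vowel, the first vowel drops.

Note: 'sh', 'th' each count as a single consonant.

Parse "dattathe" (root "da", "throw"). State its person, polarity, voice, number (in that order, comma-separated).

Segment: da-t-ti-a-the.
person: -t → 2nd person.
polarity: -ti → negative.
voice: -a → reflexive.
number: -the → singular.

2nd person, negative, reflexive, singular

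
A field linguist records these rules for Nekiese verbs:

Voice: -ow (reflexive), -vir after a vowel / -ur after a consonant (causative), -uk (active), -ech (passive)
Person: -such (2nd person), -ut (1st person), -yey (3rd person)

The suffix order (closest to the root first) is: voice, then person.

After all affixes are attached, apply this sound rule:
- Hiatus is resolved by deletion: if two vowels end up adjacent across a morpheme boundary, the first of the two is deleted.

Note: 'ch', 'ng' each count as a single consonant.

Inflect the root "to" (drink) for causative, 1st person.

Attach voice causative -vir (after vowel 'o') → tovir.
Attach person 1st person -ut → tovirut.
Vowel deletion: no change.

tovirut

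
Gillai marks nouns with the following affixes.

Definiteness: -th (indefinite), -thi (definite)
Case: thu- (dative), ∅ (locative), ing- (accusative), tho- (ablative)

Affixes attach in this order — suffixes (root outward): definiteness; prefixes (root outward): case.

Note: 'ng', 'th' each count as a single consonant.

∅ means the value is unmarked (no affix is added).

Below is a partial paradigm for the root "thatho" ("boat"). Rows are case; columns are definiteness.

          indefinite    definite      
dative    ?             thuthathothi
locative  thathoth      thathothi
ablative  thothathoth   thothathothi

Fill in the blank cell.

Attach case dative thu- → thuthatho.
Attach definiteness indefinite -th → thuthathoth.

thuthathoth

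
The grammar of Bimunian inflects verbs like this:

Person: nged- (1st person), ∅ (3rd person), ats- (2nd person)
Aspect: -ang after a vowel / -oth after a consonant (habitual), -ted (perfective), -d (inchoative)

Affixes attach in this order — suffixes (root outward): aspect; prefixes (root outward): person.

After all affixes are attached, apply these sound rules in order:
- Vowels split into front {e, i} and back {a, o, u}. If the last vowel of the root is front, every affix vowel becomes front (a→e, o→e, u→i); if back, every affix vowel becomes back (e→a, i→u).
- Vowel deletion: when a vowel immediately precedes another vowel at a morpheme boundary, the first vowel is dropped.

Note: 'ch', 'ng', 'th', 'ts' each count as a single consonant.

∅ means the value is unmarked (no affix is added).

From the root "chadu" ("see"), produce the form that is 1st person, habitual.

Attach person 1st person nged- → ngedchadu.
Attach aspect habitual -ang (after vowel 'u') → ngedchaduang.
Apply vowel harmony: ngedchaduang → ngadchaduang.
Apply vowel deletion: ngadchaduang → ngadchadang.

ngadchadang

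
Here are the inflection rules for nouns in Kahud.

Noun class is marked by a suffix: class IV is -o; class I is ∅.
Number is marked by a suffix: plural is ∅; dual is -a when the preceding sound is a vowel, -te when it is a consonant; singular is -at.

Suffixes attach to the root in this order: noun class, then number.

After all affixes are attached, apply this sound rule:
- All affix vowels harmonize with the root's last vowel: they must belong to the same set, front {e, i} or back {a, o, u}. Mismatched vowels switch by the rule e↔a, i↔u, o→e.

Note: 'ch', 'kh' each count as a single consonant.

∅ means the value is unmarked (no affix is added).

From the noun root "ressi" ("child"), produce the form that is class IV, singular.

Attach noun class class IV -o → ressio.
Attach number singular -at → ressioat.
Apply vowel harmony: ressioat → ressieet.

ressieet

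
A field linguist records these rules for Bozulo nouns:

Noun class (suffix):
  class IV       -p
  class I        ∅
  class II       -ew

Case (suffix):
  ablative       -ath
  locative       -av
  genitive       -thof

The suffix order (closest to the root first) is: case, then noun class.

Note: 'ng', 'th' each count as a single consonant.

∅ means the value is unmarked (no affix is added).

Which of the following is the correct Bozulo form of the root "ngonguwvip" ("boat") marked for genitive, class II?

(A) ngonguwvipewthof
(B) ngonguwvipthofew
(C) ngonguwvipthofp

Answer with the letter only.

Attach case genitive -thof → ngonguwvipthof.
Attach noun class class II -ew → ngonguwvipthofew.
So the correct form is ngonguwvipthofew, option (B).
(C) ngonguwvipthofp is wrong: it uses class IV instead of class II for noun class.
(A) ngonguwvipewthof is wrong: it has the affixes in the wrong order.

B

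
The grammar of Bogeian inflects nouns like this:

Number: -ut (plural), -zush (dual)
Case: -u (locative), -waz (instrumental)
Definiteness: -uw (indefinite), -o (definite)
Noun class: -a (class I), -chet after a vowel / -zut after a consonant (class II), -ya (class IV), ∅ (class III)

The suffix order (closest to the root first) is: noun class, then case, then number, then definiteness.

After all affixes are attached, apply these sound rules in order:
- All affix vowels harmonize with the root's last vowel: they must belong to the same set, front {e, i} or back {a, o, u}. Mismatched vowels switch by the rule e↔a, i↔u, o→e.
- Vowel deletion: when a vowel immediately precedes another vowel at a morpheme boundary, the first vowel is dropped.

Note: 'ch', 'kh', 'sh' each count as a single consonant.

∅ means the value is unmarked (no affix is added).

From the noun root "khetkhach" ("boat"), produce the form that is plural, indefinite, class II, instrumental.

khetkhachzutwazutuw

Attach noun class class II -zut (after consonant 'ch') → khetkhachzut.
Attach case instrumental -waz → khetkhachzutwaz.
Attach number plural -ut → khetkhachzutwazut.
Attach definiteness indefinite -uw → khetkhachzutwazutuw.
Vowel harmony: no change.
Vowel deletion: no change.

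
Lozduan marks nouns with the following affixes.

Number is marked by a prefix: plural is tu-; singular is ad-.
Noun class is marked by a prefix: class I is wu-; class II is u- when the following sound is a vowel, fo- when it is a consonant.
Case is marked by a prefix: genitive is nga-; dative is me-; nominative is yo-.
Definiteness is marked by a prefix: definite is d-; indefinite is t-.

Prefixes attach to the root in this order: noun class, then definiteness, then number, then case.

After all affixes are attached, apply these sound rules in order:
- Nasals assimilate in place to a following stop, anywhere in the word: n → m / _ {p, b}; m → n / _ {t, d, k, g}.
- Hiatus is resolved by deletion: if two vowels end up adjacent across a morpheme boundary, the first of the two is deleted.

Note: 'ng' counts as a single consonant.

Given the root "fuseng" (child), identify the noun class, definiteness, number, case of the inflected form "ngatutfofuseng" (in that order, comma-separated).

class II, indefinite, plural, genitive

Segment: nga-tu-t-fo-fuseng.
noun class: u/fo- → class II.
definiteness: t- → indefinite.
number: tu- → plural.
case: nga- → genitive.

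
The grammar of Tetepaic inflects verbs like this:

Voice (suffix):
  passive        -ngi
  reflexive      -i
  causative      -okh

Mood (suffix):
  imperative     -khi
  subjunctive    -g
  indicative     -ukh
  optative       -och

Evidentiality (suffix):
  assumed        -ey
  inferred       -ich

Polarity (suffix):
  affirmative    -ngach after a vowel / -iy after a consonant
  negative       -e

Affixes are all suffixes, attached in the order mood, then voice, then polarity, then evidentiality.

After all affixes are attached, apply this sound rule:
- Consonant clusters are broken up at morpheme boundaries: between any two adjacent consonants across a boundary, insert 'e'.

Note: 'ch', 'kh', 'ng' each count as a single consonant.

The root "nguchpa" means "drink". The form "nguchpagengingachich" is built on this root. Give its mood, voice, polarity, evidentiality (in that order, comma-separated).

subjunctive, passive, affirmative, inferred

Segment: nguchpa-g-ngi-ngach-ich.
mood: -g → subjunctive.
voice: -ngi → passive.
polarity: -ngach/iy → affirmative.
evidentiality: -ich → inferred.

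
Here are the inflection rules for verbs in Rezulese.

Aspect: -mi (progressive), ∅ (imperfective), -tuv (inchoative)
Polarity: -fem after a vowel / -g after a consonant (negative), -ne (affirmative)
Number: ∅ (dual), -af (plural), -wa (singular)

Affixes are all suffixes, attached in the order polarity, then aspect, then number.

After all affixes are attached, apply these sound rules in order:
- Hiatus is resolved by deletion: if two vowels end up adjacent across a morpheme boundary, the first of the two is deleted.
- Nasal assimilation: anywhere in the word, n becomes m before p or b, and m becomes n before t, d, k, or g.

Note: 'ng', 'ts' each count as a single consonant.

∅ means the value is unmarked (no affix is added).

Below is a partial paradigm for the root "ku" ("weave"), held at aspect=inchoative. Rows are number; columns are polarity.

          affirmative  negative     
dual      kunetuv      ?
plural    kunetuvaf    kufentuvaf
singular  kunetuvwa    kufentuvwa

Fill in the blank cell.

kufentuv

Attach polarity negative -fem (after vowel 'u') → kufem.
Attach aspect inchoative -tuv → kufemtuv.
number = dual: zero marking, form stays kufemtuv.
Vowel deletion: no change.
Apply nasal assimilation: kufemtuv → kufentuv.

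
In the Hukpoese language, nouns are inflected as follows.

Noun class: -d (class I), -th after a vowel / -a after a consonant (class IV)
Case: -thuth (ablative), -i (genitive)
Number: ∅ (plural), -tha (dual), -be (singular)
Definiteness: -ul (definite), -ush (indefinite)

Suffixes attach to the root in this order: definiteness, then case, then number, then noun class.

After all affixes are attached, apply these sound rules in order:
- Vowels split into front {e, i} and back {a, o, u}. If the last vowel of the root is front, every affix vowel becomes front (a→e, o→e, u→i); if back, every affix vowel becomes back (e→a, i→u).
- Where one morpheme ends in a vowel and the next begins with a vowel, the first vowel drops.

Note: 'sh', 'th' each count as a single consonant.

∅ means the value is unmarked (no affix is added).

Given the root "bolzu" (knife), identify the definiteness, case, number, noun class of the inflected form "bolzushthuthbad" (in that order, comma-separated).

indefinite, ablative, singular, class I

Segment: bolzu-ush-thuth-be-d.
definiteness: -ush → indefinite.
case: -thuth → ablative.
number: -be → singular.
noun class: -d → class I.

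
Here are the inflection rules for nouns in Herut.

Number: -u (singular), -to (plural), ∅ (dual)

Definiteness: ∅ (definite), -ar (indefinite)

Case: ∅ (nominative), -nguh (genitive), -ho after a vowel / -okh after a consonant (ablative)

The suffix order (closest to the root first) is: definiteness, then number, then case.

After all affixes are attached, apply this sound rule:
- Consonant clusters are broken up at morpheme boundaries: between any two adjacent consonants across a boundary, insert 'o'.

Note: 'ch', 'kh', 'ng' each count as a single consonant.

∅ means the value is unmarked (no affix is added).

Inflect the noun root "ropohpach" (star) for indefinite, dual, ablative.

Attach definiteness indefinite -ar → ropohpachar.
number = dual: zero marking, form stays ropohpachar.
Attach case ablative -okh (after consonant 'r') → ropohpacharokh.
Epenthesis: no change.

ropohpacharokh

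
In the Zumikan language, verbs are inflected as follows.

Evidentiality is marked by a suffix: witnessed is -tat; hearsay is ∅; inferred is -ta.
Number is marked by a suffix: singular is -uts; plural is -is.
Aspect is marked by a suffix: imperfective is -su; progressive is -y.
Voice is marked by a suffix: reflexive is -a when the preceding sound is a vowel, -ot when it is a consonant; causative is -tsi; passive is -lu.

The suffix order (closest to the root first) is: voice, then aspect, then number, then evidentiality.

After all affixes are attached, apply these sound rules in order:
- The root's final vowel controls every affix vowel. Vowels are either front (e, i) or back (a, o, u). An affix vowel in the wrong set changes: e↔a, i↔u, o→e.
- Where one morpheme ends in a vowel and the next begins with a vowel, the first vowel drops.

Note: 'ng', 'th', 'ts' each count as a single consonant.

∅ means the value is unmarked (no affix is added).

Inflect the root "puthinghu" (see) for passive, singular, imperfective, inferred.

puthinghulusutsta

Attach voice passive -lu → puthinghulu.
Attach aspect imperfective -su → puthinghulusu.
Attach number singular -uts → puthinghulusuuts.
Attach evidentiality inferred -ta → puthinghulusuutsta.
Vowel harmony: no change.
Apply vowel deletion: puthinghulusuutsta → puthinghulusutsta.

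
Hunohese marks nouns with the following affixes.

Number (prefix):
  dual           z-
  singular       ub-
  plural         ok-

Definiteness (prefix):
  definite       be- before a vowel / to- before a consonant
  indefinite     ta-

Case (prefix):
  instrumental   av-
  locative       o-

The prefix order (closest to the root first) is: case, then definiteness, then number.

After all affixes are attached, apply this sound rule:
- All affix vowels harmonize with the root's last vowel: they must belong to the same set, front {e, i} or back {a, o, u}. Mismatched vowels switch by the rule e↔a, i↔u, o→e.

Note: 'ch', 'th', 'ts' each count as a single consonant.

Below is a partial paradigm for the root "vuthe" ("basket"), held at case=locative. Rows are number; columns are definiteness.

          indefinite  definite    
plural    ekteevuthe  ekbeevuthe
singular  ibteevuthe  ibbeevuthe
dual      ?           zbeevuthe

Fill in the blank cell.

zteevuthe

Attach case locative o- → ovuthe.
Attach definiteness indefinite ta- → taovuthe.
Attach number dual z- → ztaovuthe.
Apply vowel harmony: ztaovuthe → zteevuthe.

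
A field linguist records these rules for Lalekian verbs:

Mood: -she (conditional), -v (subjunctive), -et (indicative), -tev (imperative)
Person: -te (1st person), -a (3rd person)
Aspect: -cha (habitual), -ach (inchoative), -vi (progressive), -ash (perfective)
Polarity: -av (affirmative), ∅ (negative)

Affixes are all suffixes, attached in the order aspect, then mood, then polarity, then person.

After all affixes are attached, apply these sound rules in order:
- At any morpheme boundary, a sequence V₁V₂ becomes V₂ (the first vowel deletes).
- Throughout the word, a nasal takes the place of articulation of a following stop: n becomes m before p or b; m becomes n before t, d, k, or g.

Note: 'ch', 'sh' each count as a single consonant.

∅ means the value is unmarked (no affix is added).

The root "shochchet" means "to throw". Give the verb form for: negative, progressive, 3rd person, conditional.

Attach aspect progressive -vi → shochchetvi.
Attach mood conditional -she → shochchetvishe.
polarity = negative: zero marking, form stays shochchetvishe.
Attach person 3rd person -a → shochchetvishea.
Apply vowel deletion: shochchetvishea → shochchetvisha.
Nasal assimilation: no change.

shochchetvisha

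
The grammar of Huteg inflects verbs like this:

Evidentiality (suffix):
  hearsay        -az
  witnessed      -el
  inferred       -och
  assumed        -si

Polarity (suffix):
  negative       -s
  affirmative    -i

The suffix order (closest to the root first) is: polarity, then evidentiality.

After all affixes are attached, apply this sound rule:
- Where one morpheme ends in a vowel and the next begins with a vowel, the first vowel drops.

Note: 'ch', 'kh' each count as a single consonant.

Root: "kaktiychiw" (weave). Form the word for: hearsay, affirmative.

Attach polarity affirmative -i → kaktiychiwi.
Attach evidentiality hearsay -az → kaktiychiwiaz.
Apply vowel deletion: kaktiychiwiaz → kaktiychiwaz.

kaktiychiwaz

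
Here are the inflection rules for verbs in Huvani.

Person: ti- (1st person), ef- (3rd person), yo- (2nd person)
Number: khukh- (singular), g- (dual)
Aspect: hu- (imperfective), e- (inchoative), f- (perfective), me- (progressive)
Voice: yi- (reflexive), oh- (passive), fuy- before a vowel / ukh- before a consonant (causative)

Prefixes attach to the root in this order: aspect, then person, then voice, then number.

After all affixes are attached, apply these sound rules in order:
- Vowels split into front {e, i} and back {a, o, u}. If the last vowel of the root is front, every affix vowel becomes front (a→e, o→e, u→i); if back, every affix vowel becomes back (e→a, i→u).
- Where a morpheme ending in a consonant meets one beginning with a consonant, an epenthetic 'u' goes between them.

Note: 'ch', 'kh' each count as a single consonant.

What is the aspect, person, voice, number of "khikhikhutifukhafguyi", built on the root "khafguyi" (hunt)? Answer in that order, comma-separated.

Segment: khukh-ukh-ti-f-khafguyi.
aspect: f- → perfective.
person: ti- → 1st person.
voice: fuy/ukh- → causative.
number: khukh- → singular.

perfective, 1st person, causative, singular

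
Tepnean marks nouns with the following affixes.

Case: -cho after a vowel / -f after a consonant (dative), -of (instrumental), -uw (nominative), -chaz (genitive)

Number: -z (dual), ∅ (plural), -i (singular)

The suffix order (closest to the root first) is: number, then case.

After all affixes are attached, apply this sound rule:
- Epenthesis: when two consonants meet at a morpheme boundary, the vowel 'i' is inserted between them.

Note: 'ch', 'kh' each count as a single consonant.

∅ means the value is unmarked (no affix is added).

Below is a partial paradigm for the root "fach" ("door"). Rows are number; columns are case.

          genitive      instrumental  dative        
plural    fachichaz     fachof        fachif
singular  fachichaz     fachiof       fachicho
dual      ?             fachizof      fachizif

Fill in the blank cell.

Attach number dual -z → fachz.
Attach case genitive -chaz → fachzchaz.
Apply epenthesis: fachzchaz → fachizichaz.

fachizichaz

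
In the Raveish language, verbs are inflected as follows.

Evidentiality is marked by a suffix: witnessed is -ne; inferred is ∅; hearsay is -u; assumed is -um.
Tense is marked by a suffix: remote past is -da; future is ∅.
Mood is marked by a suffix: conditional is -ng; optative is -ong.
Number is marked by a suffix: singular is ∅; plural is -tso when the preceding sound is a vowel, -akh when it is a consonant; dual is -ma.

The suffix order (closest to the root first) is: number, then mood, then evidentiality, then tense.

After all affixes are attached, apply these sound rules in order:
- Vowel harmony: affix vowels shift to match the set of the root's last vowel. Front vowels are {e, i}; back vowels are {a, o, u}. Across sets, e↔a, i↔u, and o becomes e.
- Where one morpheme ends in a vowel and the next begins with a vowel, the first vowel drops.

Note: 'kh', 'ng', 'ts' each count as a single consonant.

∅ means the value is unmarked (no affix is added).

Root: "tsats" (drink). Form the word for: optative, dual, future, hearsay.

Attach number dual -ma → tsatsma.
Attach mood optative -ong → tsatsmaong.
Attach evidentiality hearsay -u → tsatsmaongu.
tense = future: zero marking, form stays tsatsmaongu.
Vowel harmony: no change.
Apply vowel deletion: tsatsmaongu → tsatsmongu.

tsatsmongu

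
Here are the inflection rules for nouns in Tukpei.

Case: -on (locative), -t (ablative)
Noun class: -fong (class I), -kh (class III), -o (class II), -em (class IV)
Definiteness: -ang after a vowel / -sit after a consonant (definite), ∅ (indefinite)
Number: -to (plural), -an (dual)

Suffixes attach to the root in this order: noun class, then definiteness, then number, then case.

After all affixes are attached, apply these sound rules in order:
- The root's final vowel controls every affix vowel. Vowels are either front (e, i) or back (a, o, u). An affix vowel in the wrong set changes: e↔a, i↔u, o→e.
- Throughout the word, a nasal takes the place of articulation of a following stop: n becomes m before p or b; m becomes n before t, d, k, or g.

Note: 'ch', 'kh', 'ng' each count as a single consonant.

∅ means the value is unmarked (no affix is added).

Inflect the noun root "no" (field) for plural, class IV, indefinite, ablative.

noantot

Attach noun class class IV -em → noem.
definiteness = indefinite: zero marking, form stays noem.
Attach number plural -to → noemto.
Attach case ablative -t → noemtot.
Apply vowel harmony: noemtot → noamtot.
Apply nasal assimilation: noamtot → noantot.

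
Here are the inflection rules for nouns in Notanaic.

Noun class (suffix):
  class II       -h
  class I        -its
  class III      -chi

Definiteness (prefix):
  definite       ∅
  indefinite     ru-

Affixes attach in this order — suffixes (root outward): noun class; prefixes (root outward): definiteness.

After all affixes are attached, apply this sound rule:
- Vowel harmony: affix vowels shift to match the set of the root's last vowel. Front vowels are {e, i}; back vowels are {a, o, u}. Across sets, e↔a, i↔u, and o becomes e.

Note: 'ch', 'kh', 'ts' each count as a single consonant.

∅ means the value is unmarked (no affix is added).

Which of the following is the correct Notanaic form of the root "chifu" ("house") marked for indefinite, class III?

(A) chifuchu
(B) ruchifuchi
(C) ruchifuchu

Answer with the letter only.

C

Attach noun class class III -chi → chifuchi.
Attach definiteness indefinite ru- → ruchifuchi.
Apply vowel harmony: ruchifuchi → ruchifuchu.
So the correct form is ruchifuchu, option (C).
(A) chifuchu is wrong: it uses definite instead of indefinite for definiteness.
(B) ruchifuchi is wrong: it fails to apply the sound rule(s).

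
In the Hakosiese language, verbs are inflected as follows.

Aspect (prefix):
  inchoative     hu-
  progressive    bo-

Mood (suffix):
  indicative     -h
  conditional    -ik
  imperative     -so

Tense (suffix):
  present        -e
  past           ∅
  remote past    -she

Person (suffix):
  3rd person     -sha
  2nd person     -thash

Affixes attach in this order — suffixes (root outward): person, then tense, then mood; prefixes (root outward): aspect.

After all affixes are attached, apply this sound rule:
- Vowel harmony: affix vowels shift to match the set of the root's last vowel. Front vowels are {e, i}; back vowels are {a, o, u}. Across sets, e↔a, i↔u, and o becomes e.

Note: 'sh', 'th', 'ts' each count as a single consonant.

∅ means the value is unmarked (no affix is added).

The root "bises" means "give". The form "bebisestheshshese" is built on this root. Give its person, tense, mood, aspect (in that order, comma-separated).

2nd person, remote past, imperative, progressive

Segment: bo-bises-thash-she-so.
person: -thash → 2nd person.
tense: -she → remote past.
mood: -so → imperative.
aspect: bo- → progressive.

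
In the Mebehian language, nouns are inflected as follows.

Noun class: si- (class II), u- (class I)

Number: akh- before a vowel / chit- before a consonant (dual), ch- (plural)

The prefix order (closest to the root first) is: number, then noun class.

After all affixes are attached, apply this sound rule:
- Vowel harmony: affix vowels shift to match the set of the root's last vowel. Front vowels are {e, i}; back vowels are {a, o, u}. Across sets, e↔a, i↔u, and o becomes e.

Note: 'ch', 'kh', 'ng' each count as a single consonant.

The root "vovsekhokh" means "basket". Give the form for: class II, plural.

Attach number plural ch- → chvovsekhokh.
Attach noun class class II si- → sichvovsekhokh.
Apply vowel harmony: sichvovsekhokh → suchvovsekhokh.

suchvovsekhokh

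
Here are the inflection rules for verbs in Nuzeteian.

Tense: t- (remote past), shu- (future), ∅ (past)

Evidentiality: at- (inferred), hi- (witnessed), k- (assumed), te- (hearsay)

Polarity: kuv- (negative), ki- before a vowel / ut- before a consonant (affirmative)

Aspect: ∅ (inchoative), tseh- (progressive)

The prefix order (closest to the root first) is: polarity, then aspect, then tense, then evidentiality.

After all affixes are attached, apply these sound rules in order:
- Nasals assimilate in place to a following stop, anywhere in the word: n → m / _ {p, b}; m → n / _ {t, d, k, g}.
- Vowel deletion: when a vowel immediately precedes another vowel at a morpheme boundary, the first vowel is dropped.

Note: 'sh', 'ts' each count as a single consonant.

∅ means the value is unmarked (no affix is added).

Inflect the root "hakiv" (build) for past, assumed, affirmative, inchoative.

Attach polarity affirmative ut- (before consonant 'h') → uthakiv.
aspect = inchoative: zero marking, form stays uthakiv.
tense = past: zero marking, form stays uthakiv.
Attach evidentiality assumed k- → kuthakiv.
Nasal assimilation: no change.
Vowel deletion: no change.

kuthakiv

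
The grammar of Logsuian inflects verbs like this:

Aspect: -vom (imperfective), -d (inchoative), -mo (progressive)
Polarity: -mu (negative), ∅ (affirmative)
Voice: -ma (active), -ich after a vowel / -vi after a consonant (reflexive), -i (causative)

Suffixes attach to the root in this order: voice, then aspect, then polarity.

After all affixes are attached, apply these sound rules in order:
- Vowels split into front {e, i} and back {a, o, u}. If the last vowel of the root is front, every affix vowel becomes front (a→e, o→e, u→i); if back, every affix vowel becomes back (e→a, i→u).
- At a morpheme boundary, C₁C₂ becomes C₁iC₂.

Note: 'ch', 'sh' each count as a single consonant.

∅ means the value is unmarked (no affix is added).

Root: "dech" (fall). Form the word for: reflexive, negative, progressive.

Attach voice reflexive -vi (after consonant 'ch') → dechvi.
Attach aspect progressive -mo → dechvimo.
Attach polarity negative -mu → dechvimomu.
Apply vowel harmony: dechvimomu → dechvimemi.
Apply epenthesis: dechvimemi → dechivimemi.

dechivimemi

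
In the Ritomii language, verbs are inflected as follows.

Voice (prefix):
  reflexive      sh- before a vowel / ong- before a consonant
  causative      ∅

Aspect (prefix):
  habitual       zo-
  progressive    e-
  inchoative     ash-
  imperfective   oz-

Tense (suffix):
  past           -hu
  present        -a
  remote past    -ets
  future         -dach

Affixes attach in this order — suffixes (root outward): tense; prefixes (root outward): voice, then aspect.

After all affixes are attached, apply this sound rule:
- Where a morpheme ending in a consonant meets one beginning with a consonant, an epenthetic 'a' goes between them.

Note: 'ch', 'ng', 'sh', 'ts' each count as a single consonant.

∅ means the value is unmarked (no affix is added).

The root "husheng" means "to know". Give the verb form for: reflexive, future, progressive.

Attach voice reflexive ong- (before consonant 'h') → onghusheng.
Attach tense future -dach → onghushengdach.
Attach aspect progressive e- → eonghushengdach.
Apply epenthesis: eonghushengdach → eongahushengadach.

eongahushengadach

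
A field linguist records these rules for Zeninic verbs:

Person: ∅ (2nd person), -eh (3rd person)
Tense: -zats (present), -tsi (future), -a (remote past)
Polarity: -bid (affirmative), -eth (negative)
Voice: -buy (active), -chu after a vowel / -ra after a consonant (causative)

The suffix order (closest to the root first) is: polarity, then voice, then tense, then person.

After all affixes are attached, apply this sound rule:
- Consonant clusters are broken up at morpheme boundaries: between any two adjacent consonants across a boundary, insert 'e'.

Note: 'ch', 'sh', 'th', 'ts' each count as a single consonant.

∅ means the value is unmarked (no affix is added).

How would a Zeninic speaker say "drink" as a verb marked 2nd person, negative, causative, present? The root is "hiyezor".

Attach polarity negative -eth → hiyezoreth.
Attach voice causative -ra (after consonant 'th') → hiyezorethra.
Attach tense present -zats → hiyezorethrazats.
person = 2nd person: zero marking, form stays hiyezorethrazats.
Apply epenthesis: hiyezorethrazats → hiyezoretherazats.

hiyezoretherazats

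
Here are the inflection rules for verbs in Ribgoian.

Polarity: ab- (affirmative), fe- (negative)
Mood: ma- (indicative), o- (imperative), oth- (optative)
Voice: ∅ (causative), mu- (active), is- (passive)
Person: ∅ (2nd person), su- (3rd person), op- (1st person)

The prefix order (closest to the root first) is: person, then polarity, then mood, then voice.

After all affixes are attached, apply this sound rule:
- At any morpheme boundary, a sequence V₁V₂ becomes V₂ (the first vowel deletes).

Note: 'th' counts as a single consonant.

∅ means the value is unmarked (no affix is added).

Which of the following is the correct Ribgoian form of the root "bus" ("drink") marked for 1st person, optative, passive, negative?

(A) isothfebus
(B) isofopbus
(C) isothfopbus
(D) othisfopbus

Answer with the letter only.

Attach person 1st person op- → opbus.
Attach polarity negative fe- → feopbus.
Attach mood optative oth- → othfeopbus.
Attach voice passive is- → isothfeopbus.
Apply vowel deletion: isothfeopbus → isothfopbus.
So the correct form is isothfopbus, option (C).
(B) isofopbus is wrong: it uses imperative instead of optative for mood.
(D) othisfopbus is wrong: it has the affixes in the wrong order.
(A) isothfebus is wrong: it uses 2nd person instead of 1st person for person.

C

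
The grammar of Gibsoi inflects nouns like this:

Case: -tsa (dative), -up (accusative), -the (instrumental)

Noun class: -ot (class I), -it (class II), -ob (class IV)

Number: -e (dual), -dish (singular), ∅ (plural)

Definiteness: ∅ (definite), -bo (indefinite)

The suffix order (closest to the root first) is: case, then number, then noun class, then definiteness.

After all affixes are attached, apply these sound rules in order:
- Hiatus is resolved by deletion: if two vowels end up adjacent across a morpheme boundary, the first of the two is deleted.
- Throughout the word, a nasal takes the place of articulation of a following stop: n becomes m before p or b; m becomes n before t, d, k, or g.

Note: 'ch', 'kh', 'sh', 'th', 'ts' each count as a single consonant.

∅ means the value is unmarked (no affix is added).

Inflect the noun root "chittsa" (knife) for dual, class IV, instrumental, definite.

chittsathob

Attach case instrumental -the → chittsathe.
Attach number dual -e → chittsathee.
Attach noun class class IV -ob → chittsatheeob.
definiteness = definite: zero marking, form stays chittsatheeob.
Apply vowel deletion: chittsatheeob → chittsathob.
Nasal assimilation: no change.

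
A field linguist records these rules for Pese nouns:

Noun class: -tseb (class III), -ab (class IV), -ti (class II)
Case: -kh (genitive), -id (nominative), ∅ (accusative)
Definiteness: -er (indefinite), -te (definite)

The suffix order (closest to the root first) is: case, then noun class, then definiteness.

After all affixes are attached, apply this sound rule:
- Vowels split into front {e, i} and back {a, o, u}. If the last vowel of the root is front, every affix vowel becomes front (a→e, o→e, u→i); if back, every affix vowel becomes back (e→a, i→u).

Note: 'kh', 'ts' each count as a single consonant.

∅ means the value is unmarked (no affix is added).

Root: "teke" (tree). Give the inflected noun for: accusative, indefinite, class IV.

tekeeber

case = accusative: zero marking, form stays teke.
Attach noun class class IV -ab → tekeab.
Attach definiteness indefinite -er → tekeaber.
Apply vowel harmony: tekeaber → tekeeber.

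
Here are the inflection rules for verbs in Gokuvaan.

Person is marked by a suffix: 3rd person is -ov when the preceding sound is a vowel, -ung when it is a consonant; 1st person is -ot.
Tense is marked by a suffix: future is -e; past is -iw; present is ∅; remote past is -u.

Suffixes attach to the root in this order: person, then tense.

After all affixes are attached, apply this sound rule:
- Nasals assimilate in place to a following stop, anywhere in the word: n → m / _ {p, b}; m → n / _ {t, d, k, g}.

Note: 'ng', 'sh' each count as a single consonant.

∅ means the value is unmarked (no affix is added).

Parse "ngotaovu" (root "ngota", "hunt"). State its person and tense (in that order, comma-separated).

3rd person, remote past

Segment: ngota-ov-u.
person: -ov/ung → 3rd person.
tense: -u → remote past.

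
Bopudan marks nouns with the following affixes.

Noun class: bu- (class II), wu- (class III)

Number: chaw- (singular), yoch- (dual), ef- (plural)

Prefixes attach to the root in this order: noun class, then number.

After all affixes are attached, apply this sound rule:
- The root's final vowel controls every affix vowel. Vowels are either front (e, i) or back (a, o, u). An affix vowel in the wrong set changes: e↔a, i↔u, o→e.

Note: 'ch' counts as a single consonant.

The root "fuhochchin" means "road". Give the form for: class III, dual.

yechwifuhochchin

Attach noun class class III wu- → wufuhochchin.
Attach number dual yoch- → yochwufuhochchin.
Apply vowel harmony: yochwufuhochchin → yechwifuhochchin.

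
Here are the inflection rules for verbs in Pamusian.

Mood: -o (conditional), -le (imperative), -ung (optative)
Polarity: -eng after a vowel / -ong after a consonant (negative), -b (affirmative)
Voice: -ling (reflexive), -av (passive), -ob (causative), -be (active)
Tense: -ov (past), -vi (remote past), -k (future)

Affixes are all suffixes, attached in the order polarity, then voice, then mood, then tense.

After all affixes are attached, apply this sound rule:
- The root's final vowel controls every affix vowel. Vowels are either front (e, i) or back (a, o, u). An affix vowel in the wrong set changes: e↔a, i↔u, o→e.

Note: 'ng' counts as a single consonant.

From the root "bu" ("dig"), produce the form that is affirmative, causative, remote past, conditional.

bubobovu

Attach polarity affirmative -b → bub.
Attach voice causative -ob → bubob.
Attach mood conditional -o → bubobo.
Attach tense remote past -vi → bubobovi.
Apply vowel harmony: bubobovi → bubobovu.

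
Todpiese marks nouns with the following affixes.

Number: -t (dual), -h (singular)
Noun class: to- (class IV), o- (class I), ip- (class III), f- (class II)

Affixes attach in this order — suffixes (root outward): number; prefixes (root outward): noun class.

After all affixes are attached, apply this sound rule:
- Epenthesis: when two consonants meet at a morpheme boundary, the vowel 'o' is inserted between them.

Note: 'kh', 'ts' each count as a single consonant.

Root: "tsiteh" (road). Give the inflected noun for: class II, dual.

fotsitehot

Attach noun class class II f- → ftsiteh.
Attach number dual -t → ftsiteht.
Apply epenthesis: ftsiteht → fotsitehot.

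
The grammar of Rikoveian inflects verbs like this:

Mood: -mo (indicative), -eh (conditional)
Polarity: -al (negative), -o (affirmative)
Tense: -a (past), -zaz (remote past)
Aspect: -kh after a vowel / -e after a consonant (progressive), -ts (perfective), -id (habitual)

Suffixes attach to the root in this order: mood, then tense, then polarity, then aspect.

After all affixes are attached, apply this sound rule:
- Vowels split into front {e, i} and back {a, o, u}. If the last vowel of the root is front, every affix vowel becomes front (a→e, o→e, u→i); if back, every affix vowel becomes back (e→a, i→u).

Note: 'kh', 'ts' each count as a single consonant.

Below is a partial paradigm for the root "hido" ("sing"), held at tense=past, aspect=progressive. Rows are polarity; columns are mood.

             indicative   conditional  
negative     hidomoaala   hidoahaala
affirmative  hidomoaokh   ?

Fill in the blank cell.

hidoahaokh

Attach mood conditional -eh → hidoeh.
Attach tense past -a → hidoeha.
Attach polarity affirmative -o → hidoehao.
Attach aspect progressive -kh (after vowel 'o') → hidoehaokh.
Apply vowel harmony: hidoehaokh → hidoahaokh.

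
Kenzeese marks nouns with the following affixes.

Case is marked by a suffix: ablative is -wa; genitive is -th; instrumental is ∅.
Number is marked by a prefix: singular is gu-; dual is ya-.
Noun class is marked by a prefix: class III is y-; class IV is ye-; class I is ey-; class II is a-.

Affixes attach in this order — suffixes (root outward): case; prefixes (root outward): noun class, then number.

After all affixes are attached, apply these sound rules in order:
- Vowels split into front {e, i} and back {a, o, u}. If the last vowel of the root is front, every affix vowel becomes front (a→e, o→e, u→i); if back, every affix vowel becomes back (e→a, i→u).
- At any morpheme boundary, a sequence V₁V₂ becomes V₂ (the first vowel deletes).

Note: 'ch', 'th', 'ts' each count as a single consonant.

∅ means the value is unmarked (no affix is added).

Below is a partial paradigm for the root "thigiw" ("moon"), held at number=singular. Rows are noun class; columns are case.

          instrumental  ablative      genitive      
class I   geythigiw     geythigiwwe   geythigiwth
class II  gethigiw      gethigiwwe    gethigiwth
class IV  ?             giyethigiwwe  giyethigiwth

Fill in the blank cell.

giyethigiw

case = instrumental: zero marking, form stays thigiw.
Attach noun class class IV ye- → yethigiw.
Attach number singular gu- → guyethigiw.
Apply vowel harmony: guyethigiw → giyethigiw.
Vowel deletion: no change.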